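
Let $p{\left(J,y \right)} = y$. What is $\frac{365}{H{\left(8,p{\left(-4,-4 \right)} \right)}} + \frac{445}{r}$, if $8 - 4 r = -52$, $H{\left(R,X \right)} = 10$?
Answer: $\frac{397}{6} \approx 66.167$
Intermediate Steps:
$r = 15$ ($r = 2 - -13 = 2 + 13 = 15$)
$\frac{365}{H{\left(8,p{\left(-4,-4 \right)} \right)}} + \frac{445}{r} = \frac{365}{10} + \frac{445}{15} = 365 \cdot \frac{1}{10} + 445 \cdot \frac{1}{15} = \frac{73}{2} + \frac{89}{3} = \frac{397}{6}$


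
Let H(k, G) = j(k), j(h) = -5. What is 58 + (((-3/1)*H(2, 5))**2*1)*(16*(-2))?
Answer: -7142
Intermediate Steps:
H(k, G) = -5
58 + (((-3/1)*H(2, 5))**2*1)*(16*(-2)) = 58 + ((-3/1*(-5))**2*1)*(16*(-2)) = 58 + ((-3*1*(-5))**2*1)*(-32) = 58 + ((-3*(-5))**2*1)*(-32) = 58 + (15**2*1)*(-32) = 58 + (225*1)*(-32) = 58 + 225*(-32) = 58 - 7200 = -7142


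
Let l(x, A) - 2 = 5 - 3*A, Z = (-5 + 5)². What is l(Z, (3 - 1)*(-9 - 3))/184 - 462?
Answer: -84929/184 ≈ -461.57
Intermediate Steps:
Z = 0 (Z = 0² = 0)
l(x, A) = 7 - 3*A (l(x, A) = 2 + (5 - 3*A) = 7 - 3*A)
l(Z, (3 - 1)*(-9 - 3))/184 - 462 = (7 - 3*(3 - 1)*(-9 - 3))/184 - 462 = (7 - 6*(-12))/184 - 462 = (7 - 3*(-24))/184 - 462 = (7 + 72)/184 - 462 = (1/184)*79 - 462 = 79/184 - 462 = -84929/184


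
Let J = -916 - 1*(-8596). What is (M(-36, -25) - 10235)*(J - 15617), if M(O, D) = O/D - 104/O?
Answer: 18270188237/225 ≈ 8.1201e+7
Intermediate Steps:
M(O, D) = -104/O + O/D
J = 7680 (J = -916 + 8596 = 7680)
(M(-36, -25) - 10235)*(J - 15617) = ((-104/(-36) - 36/(-25)) - 10235)*(7680 - 15617) = ((-104*(-1/36) - 36*(-1/25)) - 10235)*(-7937) = ((26/9 + 36/25) - 10235)*(-7937) = (974/225 - 10235)*(-7937) = -2301901/225*(-7937) = 18270188237/225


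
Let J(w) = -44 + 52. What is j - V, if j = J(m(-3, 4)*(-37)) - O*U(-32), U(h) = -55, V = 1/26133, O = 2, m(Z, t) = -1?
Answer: 3083693/26133 ≈ 118.00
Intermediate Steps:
V = 1/26133 ≈ 3.8266e-5
J(w) = 8
j = 118 (j = 8 - 2*(-55) = 8 - 1*(-110) = 8 + 110 = 118)
j - V = 118 - 1*1/26133 = 118 - 1/26133 = 3083693/26133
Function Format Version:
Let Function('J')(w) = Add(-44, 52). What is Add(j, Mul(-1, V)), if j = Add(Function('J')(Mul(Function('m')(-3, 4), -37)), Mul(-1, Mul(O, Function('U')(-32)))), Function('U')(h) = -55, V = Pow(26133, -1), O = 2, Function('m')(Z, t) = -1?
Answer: Rational(3083693, 26133) ≈ 118.00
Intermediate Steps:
V = Rational(1, 26133) ≈ 3.8266e-5
Function('J')(w) = 8
j = 118 (j = Add(8, Mul(-1, Mul(2, -55))) = Add(8, Mul(-1, -110)) = Add(8, 110) = 118)
Add(j, Mul(-1, V)) = Add(118, Mul(-1, Rational(1, 26133))) = Add(118, Rational(-1, 26133)) = Rational(3083693, 26133)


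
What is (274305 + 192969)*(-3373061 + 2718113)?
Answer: -306040171752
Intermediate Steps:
(274305 + 192969)*(-3373061 + 2718113) = 467274*(-654948) = -306040171752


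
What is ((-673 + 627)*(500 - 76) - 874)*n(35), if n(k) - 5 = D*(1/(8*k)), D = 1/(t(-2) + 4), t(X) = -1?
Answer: -42803989/420 ≈ -1.0191e+5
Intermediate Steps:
D = ⅓ (D = 1/(-1 + 4) = 1/3 = ⅓ ≈ 0.33333)
n(k) = 5 + 1/(24*k) (n(k) = 5 + (1/(8*k))/3 = 5 + 1/(24*k))
((-673 + 627)*(500 - 76) - 874)*n(35) = ((-673 + 627)*(500 - 76) - 874)*(5 + (1/24)/35) = (-46*424 - 874)*(5 + (1/24)*(1/35)) = (-19504 - 874)*(5 + 1/840) = -20378*4201/840 = -42803989/420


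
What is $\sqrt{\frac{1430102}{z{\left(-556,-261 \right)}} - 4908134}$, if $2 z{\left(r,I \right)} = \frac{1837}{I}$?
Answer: $\frac{i \sqrt{17934181673474}}{1837} \approx 2305.3 i$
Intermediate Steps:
$z{\left(r,I \right)} = \frac{1837}{2 I}$ ($z{\left(r,I \right)} = \frac{1837 \frac{1}{I}}{2} = \frac{1837}{2 I}$)
$\sqrt{\frac{1430102}{z{\left(-556,-261 \right)}} - 4908134} = \sqrt{\frac{1430102}{\frac{1837}{2} \frac{1}{-261}} - 4908134} = \sqrt{\frac{1430102}{\frac{1837}{2} \left(- \frac{1}{261}\right)} - 4908134} = \sqrt{\frac{1430102}{- \frac{1837}{522}} - 4908134} = \sqrt{1430102 \left(- \frac{522}{1837}\right) - 4908134} = \sqrt{- \frac{746513244}{1837} - 4908134} = \sqrt{- \frac{9762755402}{1837}} = \frac{i \sqrt{17934181673474}}{1837}$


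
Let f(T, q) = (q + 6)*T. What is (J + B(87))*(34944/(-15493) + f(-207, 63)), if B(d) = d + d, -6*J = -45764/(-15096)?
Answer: -17048761163995/6878892 ≈ -2.4784e+6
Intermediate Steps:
f(T, q) = T*(6 + q) (f(T, q) = (6 + q)*T = T*(6 + q))
J = -673/1332 (J = -(-22882)/(3*(-15096)) = -(-22882)*(-1)/(3*15096) = -⅙*673/222 = -673/1332 ≈ -0.50525)
B(d) = 2*d
(J + B(87))*(34944/(-15493) + f(-207, 63)) = (-673/1332 + 2*87)*(34944/(-15493) - 207*(6 + 63)) = (-673/1332 + 174)*(34944*(-1/15493) - 207*69) = 231095*(-34944/15493 - 14283)/1332 = (231095/1332)*(-221321463/15493) = -17048761163995/6878892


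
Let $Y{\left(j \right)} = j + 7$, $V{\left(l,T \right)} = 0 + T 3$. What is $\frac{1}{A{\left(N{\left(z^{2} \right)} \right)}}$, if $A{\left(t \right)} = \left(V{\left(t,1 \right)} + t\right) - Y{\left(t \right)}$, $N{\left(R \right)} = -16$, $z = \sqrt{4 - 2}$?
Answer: $- \frac{1}{4} \approx -0.25$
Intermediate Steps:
$V{\left(l,T \right)} = 3 T$ ($V{\left(l,T \right)} = 0 + 3 T = 3 T$)
$Y{\left(j \right)} = 7 + j$
$z = \sqrt{2} \approx 1.4142$
$A{\left(t \right)} = -4$ ($A{\left(t \right)} = \left(3 \cdot 1 + t\right) - \left(7 + t\right) = \left(3 + t\right) - \left(7 + t\right) = -4$)
$\frac{1}{A{\left(N{\left(z^{2} \right)} \right)}} = \frac{1}{-4} = - \frac{1}{4}$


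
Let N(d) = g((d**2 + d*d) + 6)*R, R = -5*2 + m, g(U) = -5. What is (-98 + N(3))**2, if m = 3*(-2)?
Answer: 324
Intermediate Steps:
m = -6
R = -16 (R = -5*2 - 6 = -10 - 6 = -16)
N(d) = 80 (N(d) = -5*(-16) = 80)
(-98 + N(3))**2 = (-98 + 80)**2 = (-18)**2 = 324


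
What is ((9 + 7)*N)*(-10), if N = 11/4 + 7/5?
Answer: -664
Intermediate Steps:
N = 83/20 (N = 11*(¼) + 7*(⅕) = 11/4 + 7/5 = 83/20 ≈ 4.1500)
((9 + 7)*N)*(-10) = ((9 + 7)*(83/20))*(-10) = (16*(83/20))*(-10) = (332/5)*(-10) = -664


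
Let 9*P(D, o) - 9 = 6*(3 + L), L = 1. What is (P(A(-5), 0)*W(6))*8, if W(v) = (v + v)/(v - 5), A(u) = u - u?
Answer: 352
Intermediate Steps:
A(u) = 0
W(v) = 2*v/(-5 + v) (W(v) = (2*v)/(-5 + v) = 2*v/(-5 + v))
P(D, o) = 11/3 (P(D, o) = 1 + (6*(3 + 1))/9 = 1 + (6*4)/9 = 1 + (1/9)*24 = 1 + 8/3 = 11/3)
(P(A(-5), 0)*W(6))*8 = (11*(2*6/(-5 + 6))/3)*8 = (11*(2*6/1)/3)*8 = (11*(2*6*1)/3)*8 = ((11/3)*12)*8 = 44*8 = 352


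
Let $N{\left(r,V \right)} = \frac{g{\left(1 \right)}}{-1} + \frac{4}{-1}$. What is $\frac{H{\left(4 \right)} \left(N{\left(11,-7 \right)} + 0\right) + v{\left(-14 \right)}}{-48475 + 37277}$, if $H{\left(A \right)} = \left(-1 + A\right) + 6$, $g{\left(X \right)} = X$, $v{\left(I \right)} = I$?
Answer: $\frac{59}{11198} \approx 0.0052688$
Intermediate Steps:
$N{\left(r,V \right)} = -5$ ($N{\left(r,V \right)} = 1 \frac{1}{-1} + \frac{4}{-1} = 1 \left(-1\right) + 4 \left(-1\right) = -1 - 4 = -5$)
$H{\left(A \right)} = 5 + A$
$\frac{H{\left(4 \right)} \left(N{\left(11,-7 \right)} + 0\right) + v{\left(-14 \right)}}{-48475 + 37277} = \frac{\left(5 + 4\right) \left(-5 + 0\right) - 14}{-48475 + 37277} = \frac{9 \left(-5\right) - 14}{-11198} = \left(-45 - 14\right) \left(- \frac{1}{11198}\right) = \left(-59\right) \left(- \frac{1}{11198}\right) = \frac{59}{11198}$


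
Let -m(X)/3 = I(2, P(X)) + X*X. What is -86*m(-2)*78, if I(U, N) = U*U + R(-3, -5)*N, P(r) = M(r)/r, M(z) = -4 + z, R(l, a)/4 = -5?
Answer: -1046448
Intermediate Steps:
R(l, a) = -20 (R(l, a) = 4*(-5) = -20)
P(r) = (-4 + r)/r
I(U, N) = U² - 20*N (I(U, N) = U*U - 20*N = U² - 20*N)
m(X) = -12 - 3*X² + 60*(-4 + X)/X (m(X) = -3*((2² - 20*(-4 + X)/X) + X*X) = -3*((4 - 20*(-4 + X)/X) + X²) = -3*(4 + X² - 20*(-4 + X)/X) = -12 - 3*X² + 60*(-4 + X)/X)
-86*m(-2)*78 = -86*(48 - 240/(-2) - 3*(-2)²)*78 = -86*(48 - 240*(-½) - 3*4)*78 = -86*(48 + 120 - 12)*78 = -86*156*78 = -13416*78 = -1046448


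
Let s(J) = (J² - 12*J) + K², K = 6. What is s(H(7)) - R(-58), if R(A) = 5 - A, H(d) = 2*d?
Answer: 1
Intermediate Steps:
s(J) = 36 + J² - 12*J (s(J) = (J² - 12*J) + 6² = (J² - 12*J) + 36 = 36 + J² - 12*J)
s(H(7)) - R(-58) = (36 + (2*7)² - 24*7) - (5 - 1*(-58)) = (36 + 14² - 12*14) - (5 + 58) = (36 + 196 - 168) - 1*63 = 64 - 63 = 1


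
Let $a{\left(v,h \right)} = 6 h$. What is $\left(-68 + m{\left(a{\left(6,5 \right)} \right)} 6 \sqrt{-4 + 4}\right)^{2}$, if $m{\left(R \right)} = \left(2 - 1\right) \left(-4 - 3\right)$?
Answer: $4624$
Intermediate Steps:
$m{\left(R \right)} = -7$ ($m{\left(R \right)} = 1 \left(-7\right) = -7$)
$\left(-68 + m{\left(a{\left(6,5 \right)} \right)} 6 \sqrt{-4 + 4}\right)^{2} = \left(-68 + \left(-7\right) 6 \sqrt{-4 + 4}\right)^{2} = \left(-68 - 42 \sqrt{0}\right)^{2} = \left(-68 - 0\right)^{2} = \left(-68 + 0\right)^{2} = \left(-68\right)^{2} = 4624$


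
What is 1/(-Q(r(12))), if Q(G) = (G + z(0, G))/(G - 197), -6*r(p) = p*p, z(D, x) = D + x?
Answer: -221/48 ≈ -4.6042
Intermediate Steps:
r(p) = -p²/6 (r(p) = -p*p/6 = -p²/6)
Q(G) = 2*G/(-197 + G) (Q(G) = (G + (0 + G))/(G - 197) = (G + G)/(-197 + G) = (2*G)/(-197 + G) = 2*G/(-197 + G))
1/(-Q(r(12))) = 1/(-2*(-⅙*12²)/(-197 - ⅙*12²)) = 1/(-2*(-⅙*144)/(-197 - ⅙*144)) = 1/(-2*(-24)/(-197 - 24)) = 1/(-2*(-24)/(-221)) = 1/(-2*(-24)*(-1)/221) = 1/(-1*48/221) = 1/(-48/221) = -221/48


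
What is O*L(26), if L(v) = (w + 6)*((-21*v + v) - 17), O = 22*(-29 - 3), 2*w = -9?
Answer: 567072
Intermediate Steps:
w = -9/2 (w = (1/2)*(-9) = -9/2 ≈ -4.5000)
O = -704 (O = 22*(-32) = -704)
L(v) = -51/2 - 30*v (L(v) = (-9/2 + 6)*((-21*v + v) - 17) = 3*(-20*v - 17)/2 = 3*(-17 - 20*v)/2 = -51/2 - 30*v)
O*L(26) = -704*(-51/2 - 30*26) = -704*(-51/2 - 780) = -704*(-1611/2) = 567072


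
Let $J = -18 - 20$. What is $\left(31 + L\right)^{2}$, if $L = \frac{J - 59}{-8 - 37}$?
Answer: $\frac{2226064}{2025} \approx 1099.3$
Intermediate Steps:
$J = -38$
$L = \frac{97}{45}$ ($L = \frac{-38 - 59}{-8 - 37} = - \frac{97}{-45} = \left(-97\right) \left(- \frac{1}{45}\right) = \frac{97}{45} \approx 2.1556$)
$\left(31 + L\right)^{2} = \left(31 + \frac{97}{45}\right)^{2} = \left(\frac{1492}{45}\right)^{2} = \frac{2226064}{2025}$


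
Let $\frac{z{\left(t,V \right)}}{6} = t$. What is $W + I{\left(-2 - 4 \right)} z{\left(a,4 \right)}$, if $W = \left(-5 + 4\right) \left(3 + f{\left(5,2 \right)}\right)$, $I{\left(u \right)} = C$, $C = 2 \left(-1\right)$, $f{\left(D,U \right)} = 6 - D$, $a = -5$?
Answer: $56$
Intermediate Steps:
$C = -2$
$I{\left(u \right)} = -2$
$W = -4$ ($W = \left(-5 + 4\right) \left(3 + \left(6 - 5\right)\right) = - (3 + \left(6 - 5\right)) = - (3 + 1) = \left(-1\right) 4 = -4$)
$z{\left(t,V \right)} = 6 t$
$W + I{\left(-2 - 4 \right)} z{\left(a,4 \right)} = -4 - 2 \cdot 6 \left(-5\right) = -4 - -60 = -4 + 60 = 56$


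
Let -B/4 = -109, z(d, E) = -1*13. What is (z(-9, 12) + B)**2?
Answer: 178929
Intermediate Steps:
z(d, E) = -13
B = 436 (B = -4*(-109) = 436)
(z(-9, 12) + B)**2 = (-13 + 436)**2 = 423**2 = 178929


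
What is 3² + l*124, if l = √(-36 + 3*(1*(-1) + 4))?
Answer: 9 + 372*I*√3 ≈ 9.0 + 644.32*I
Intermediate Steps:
l = 3*I*√3 (l = √(-36 + 3*(-1 + 4)) = √(-36 + 3*3) = √(-36 + 9) = √(-27) = 3*I*√3 ≈ 5.1962*I)
3² + l*124 = 3² + (3*I*√3)*124 = 9 + 372*I*√3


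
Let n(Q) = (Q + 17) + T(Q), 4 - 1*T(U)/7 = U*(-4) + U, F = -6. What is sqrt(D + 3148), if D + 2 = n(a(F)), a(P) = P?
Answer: sqrt(3059) ≈ 55.308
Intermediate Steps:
T(U) = 28 + 21*U (T(U) = 28 - 7*(U*(-4) + U) = 28 - 7*(-4*U + U) = 28 - (-21)*U = 28 + 21*U)
n(Q) = 45 + 22*Q (n(Q) = (Q + 17) + (28 + 21*Q) = (17 + Q) + (28 + 21*Q) = 45 + 22*Q)
D = -89 (D = -2 + (45 + 22*(-6)) = -2 + (45 - 132) = -2 - 87 = -89)
sqrt(D + 3148) = sqrt(-89 + 3148) = sqrt(3059)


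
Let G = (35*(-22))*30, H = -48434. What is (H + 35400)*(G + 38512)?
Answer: -200880008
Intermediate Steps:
G = -23100 (G = -770*30 = -23100)
(H + 35400)*(G + 38512) = (-48434 + 35400)*(-23100 + 38512) = -13034*15412 = -200880008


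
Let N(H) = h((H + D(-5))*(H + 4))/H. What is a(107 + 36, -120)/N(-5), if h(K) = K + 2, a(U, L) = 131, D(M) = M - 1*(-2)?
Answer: -131/2 ≈ -65.500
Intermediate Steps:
D(M) = 2 + M (D(M) = M + 2 = 2 + M)
h(K) = 2 + K
N(H) = (2 + (-3 + H)*(4 + H))/H (N(H) = (2 + (H + (2 - 5))*(H + 4))/H = (2 + (H - 3)*(4 + H))/H = (2 + (-3 + H)*(4 + H))/H)
a(107 + 36, -120)/N(-5) = 131/(1 - 5 - 10/(-5)) = 131/(1 - 5 - 10*(-⅕)) = 131/(1 - 5 + 2) = 131/(-2) = 131*(-½) = -131/2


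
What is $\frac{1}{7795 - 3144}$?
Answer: $\frac{1}{4651} \approx 0.00021501$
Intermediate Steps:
$\frac{1}{7795 - 3144} = \frac{1}{4651}$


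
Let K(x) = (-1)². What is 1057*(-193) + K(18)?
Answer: -204000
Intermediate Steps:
K(x) = 1
1057*(-193) + K(18) = 1057*(-193) + 1 = -204001 + 1 = -204000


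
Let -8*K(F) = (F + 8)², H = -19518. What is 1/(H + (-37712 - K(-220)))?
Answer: -1/51612 ≈ -1.9375e-5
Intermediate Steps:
K(F) = -(8 + F)²/8 (K(F) = -(F + 8)²/8 = -(8 + F)²/8)
1/(H + (-37712 - K(-220))) = 1/(-19518 + (-37712 - (-1)*(8 - 220)²/8)) = 1/(-19518 + (-37712 - (-1)*(-212)²/8)) = 1/(-19518 + (-37712 - (-1)*44944/8)) = 1/(-19518 + (-37712 - 1*(-5618))) = 1/(-19518 + (-37712 + 5618)) = 1/(-19518 - 32094) = 1/(-51612) = -1/51612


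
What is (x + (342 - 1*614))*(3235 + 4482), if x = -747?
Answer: -7863623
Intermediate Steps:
(x + (342 - 1*614))*(3235 + 4482) = (-747 + (342 - 1*614))*(3235 + 4482) = (-747 + (342 - 614))*7717 = (-747 - 272)*7717 = -1019*7717 = -7863623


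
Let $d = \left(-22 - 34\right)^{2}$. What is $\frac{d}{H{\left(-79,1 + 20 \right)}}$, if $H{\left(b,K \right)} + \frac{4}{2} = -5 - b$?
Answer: $\frac{392}{9} \approx 43.556$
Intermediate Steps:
$H{\left(b,K \right)} = -7 - b$ ($H{\left(b,K \right)} = -2 - \left(5 + b\right) = -7 - b$)
$d = 3136$ ($d = \left(-56\right)^{2} = 3136$)
$\frac{d}{H{\left(-79,1 + 20 \right)}} = \frac{3136}{-7 - -79} = \frac{3136}{-7 + 79} = \frac{3136}{72} = 3136 \cdot \frac{1}{72} = \frac{392}{9}$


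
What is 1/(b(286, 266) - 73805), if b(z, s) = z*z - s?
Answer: 1/7725 ≈ 0.00012945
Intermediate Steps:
b(z, s) = z² - s
1/(b(286, 266) - 73805) = 1/((286² - 1*266) - 73805) = 1/((81796 - 266) - 73805) = 1/(81530 - 73805) = 1/7725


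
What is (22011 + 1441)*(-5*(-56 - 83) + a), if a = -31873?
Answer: -731186456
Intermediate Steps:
(22011 + 1441)*(-5*(-56 - 83) + a) = (22011 + 1441)*(-5*(-56 - 83) - 31873) = 23452*(-5*(-139) - 31873) = 23452*(695 - 31873) = 23452*(-31178) = -731186456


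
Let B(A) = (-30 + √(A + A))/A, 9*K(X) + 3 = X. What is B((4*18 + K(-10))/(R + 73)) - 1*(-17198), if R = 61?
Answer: 2176910/127 + 6*√42545/635 ≈ 17143.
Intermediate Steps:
K(X) = -⅓ + X/9
B(A) = (-30 + √2*√A)/A (B(A) = (-30 + √(2*A))/A = (-30 + √2*√A)/A)
B((4*18 + K(-10))/(R + 73)) - 1*(-17198) = (-30*(61 + 73)/(4*18 + (-⅓ + (⅑)*(-10))) + √2/√((4*18 + (-⅓ + (⅑)*(-10)))/(61 + 73))) - 1*(-17198) = (-30*134/(72 + (-⅓ - 10/9)) + √2/√((72 + (-⅓ - 10/9))/134)) + 17198 = (-30*134/(72 - 13/9) + √2/√((72 - 13/9)*(1/134))) + 17198 = (-30/((635/9)*(1/134)) + √2/√((635/9)*(1/134))) + 17198 = (-30/635/1206 + √2/√(635/1206)) + 17198 = (-30*1206/635 + √2*(3*√85090/635)) + 17198 = (-7236/127 + 6*√42545/635) + 17198 = 2176910/127 + 6*√42545/635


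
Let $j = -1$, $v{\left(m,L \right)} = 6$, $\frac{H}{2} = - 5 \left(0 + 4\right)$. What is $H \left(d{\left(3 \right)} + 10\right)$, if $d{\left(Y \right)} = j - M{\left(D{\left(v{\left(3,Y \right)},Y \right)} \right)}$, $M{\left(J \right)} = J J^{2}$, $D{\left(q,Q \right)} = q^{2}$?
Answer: $1865880$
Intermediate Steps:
$H = -40$ ($H = 2 \left(- 5 \left(0 + 4\right)\right) = 2 \left(\left(-5\right) 4\right) = 2 \left(-20\right) = -40$)
$M{\left(J \right)} = J^{3}$
$d{\left(Y \right)} = -46657$ ($d{\left(Y \right)} = -1 - \left(6^{2}\right)^{3} = -1 - 36^{3} = -1 - 46656 = -46657$)
$H \left(d{\left(3 \right)} + 10\right) = - 40 \left(-46657 + 10\right) = \left(-40\right) \left(-46647\right) = 1865880$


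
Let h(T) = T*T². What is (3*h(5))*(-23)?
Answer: -8625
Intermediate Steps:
h(T) = T³
(3*h(5))*(-23) = (3*5³)*(-23) = (3*125)*(-23) = 375*(-23) = -8625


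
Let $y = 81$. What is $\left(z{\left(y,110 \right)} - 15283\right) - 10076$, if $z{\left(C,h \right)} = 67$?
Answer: $-25292$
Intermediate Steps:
$\left(z{\left(y,110 \right)} - 15283\right) - 10076 = \left(67 - 15283\right) - 10076 = -15216 - 10076 = -25292$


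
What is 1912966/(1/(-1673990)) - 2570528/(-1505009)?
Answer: -4819469181852718532/1505009 ≈ -3.2023e+12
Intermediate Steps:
1912966/(1/(-1673990)) - 2570528/(-1505009) = 1912966/(-1/1673990) - 2570528*(-1/1505009) = 1912966*(-1673990) + 2570528/1505009 = -3202285954340 + 2570528/1505009 = -4819469181852718532/1505009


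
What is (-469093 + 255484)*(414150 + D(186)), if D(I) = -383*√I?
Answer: -88466167350 + 81812247*√186 ≈ -8.7350e+10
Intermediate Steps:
(-469093 + 255484)*(414150 + D(186)) = (-469093 + 255484)*(414150 - 383*√186) = -213609*(414150 - 383*√186) = -88466167350 + 81812247*√186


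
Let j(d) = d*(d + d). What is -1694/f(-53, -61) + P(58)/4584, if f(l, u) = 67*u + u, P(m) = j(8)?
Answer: 518515/1188402 ≈ 0.43631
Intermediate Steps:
j(d) = 2*d² (j(d) = d*(2*d) = 2*d²)
P(m) = 128 (P(m) = 2*8² = 2*64 = 128)
f(l, u) = 68*u
-1694/f(-53, -61) + P(58)/4584 = -1694/(68*(-61)) + 128/4584 = -1694/(-4148) + 128*(1/4584) = -1694*(-1/4148) + 16/573 = 847/2074 + 16/573 = 518515/1188402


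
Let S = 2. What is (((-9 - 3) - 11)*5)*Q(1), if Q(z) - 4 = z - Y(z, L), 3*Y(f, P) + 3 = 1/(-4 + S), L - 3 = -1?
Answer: -4255/6 ≈ -709.17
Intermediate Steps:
L = 2 (L = 3 - 1 = 2)
Y(f, P) = -7/6 (Y(f, P) = -1 + 1/(3*(-4 + 2)) = -1 + (⅓)/(-2) = -1 + (⅓)*(-½) = -1 - ⅙ = -7/6)
Q(z) = 31/6 + z (Q(z) = 4 + (z - 1*(-7/6)) = 4 + (z + 7/6) = 4 + (7/6 + z) = 31/6 + z)
(((-9 - 3) - 11)*5)*Q(1) = (((-9 - 3) - 11)*5)*(31/6 + 1) = ((-12 - 11)*5)*(37/6) = -23*5*(37/6) = -115*37/6 = -4255/6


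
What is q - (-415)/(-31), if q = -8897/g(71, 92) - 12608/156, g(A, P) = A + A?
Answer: -26929847/171678 ≈ -156.86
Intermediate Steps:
g(A, P) = 2*A
q = -794567/5538 (q = -8897/(2*71) - 12608/156 = -8897/142 - 12608*1/156 = -8897*1/142 - 3152/39 = -8897/142 - 3152/39 = -794567/5538 ≈ -143.48)
q - (-415)/(-31) = -794567/5538 - (-415)/(-31) = -794567/5538 - (-415)*(-1)/31 = -794567/5538 - 1*415/31 = -794567/5538 - 415/31 = -26929847/171678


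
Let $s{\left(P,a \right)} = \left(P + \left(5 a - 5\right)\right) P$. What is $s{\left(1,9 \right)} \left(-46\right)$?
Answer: $-1886$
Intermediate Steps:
$s{\left(P,a \right)} = P \left(-5 + P + 5 a\right)$ ($s{\left(P,a \right)} = \left(P + \left(-5 + 5 a\right)\right) P = \left(-5 + P + 5 a\right) P = P \left(-5 + P + 5 a\right)$)
$s{\left(1,9 \right)} \left(-46\right) = 1 \left(-5 + 1 + 5 \cdot 9\right) \left(-46\right) = 1 \left(-5 + 1 + 45\right) \left(-46\right) = 1 \cdot 41 \left(-46\right) = 41 \left(-46\right) = -1886$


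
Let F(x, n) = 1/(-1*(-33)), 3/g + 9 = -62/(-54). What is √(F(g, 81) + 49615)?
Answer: 4*√3376923/33 ≈ 222.74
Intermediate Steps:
g = -81/212 (g = 3/(-9 - 62/(-54)) = 3/(-9 - 62*(-1/54)) = 3/(-9 + 31/27) = 3/(-212/27) = 3*(-27/212) = -81/212 ≈ -0.38208)
F(x, n) = 1/33
√(F(g, 81) + 49615) = √(1/33 + 49615) = √(1637296/33) = 4*√3376923/33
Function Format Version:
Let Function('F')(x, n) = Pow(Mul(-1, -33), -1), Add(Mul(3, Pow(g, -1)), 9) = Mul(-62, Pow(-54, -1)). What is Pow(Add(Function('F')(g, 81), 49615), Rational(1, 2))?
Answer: Mul(Rational(4, 33), Pow(3376923, Rational(1, 2))) ≈ 222.74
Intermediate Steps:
g = Rational(-81, 212) (g = Mul(3, Pow(Add(-9, Mul(-62, Pow(-54, -1))), -1)) = Mul(3, Pow(Add(-9, Mul(-62, Rational(-1, 54))), -1)) = Mul(3, Pow(Add(-9, Rational(31, 27)), -1)) = Mul(3, Pow(Rational(-212, 27), -1)) = Mul(3, Rational(-27, 212)) = Rational(-81, 212) ≈ -0.38208)
Function('F')(x, n) = Rational(1, 33) (Function('F')(x, n) = Pow(33, -1) = Rational(1, 33))
Pow(Add(Function('F')(g, 81), 49615), Rational(1, 2)) = Pow(Add(Rational(1, 33), 49615), Rational(1, 2)) = Pow(Rational(1637296, 33), Rational(1, 2)) = Mul(Rational(4, 33), Pow(3376923, Rational(1, 2)))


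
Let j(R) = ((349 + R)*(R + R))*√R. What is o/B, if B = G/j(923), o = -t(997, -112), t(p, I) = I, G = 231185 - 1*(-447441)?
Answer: 10114944*√923/26101 ≈ 11774.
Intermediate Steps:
G = 678626 (G = 231185 + 447441 = 678626)
o = 112 (o = -1*(-112) = 112)
j(R) = 2*R^(3/2)*(349 + R) (j(R) = ((349 + R)*(2*R))*√R = (2*R*(349 + R))*√R = 2*R^(3/2)*(349 + R))
B = 26101*√923/83357976 (B = 678626/((2*923^(3/2)*(349 + 923))) = 678626/((2*(923*√923)*1272)) = 678626/((2348112*√923)) = 678626*(√923/2167307376) = 26101*√923/83357976 ≈ 0.0095129)
o/B = 112/((26101*√923/83357976)) = 112*(90312*√923/26101) = 10114944*√923/26101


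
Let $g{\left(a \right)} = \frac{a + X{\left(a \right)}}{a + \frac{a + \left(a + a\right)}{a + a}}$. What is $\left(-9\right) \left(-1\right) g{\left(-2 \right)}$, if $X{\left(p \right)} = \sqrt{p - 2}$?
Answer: $36 - 36 i \approx 36.0 - 36.0 i$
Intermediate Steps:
$X{\left(p \right)} = \sqrt{-2 + p}$
$g{\left(a \right)} = \frac{a + \sqrt{-2 + a}}{\frac{3}{2} + a}$ ($g{\left(a \right)} = \frac{a + \sqrt{-2 + a}}{a + \frac{a + \left(a + a\right)}{a + a}} = \frac{a + \sqrt{-2 + a}}{a + \frac{a + 2 a}{2 a}} = \frac{a + \sqrt{-2 + a}}{a + 3 a \frac{1}{2 a}} = \frac{a + \sqrt{-2 + a}}{a + \frac{3}{2}} = \frac{a + \sqrt{-2 + a}}{\frac{3}{2} + a}$)
$\left(-9\right) \left(-1\right) g{\left(-2 \right)} = \left(-9\right) \left(-1\right) \frac{2 \left(-2 + \sqrt{-2 - 2}\right)}{3 + 2 \left(-2\right)} = 9 \frac{2 \left(-2 + \sqrt{-4}\right)}{3 - 4} = 9 \frac{2 \left(-2 + 2 i\right)}{-1} = 9 \cdot 2 \left(-1\right) \left(-2 + 2 i\right) = 9 \left(4 - 4 i\right) = 36 - 36 i$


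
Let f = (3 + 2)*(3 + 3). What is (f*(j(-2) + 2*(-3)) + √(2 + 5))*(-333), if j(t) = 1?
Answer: 49950 - 333*√7 ≈ 49069.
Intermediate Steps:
f = 30 (f = 5*6 = 30)
(f*(j(-2) + 2*(-3)) + √(2 + 5))*(-333) = (30*(1 + 2*(-3)) + √(2 + 5))*(-333) = (30*(1 - 6) + √7)*(-333) = (30*(-5) + √7)*(-333) = (-150 + √7)*(-333) = 49950 - 333*√7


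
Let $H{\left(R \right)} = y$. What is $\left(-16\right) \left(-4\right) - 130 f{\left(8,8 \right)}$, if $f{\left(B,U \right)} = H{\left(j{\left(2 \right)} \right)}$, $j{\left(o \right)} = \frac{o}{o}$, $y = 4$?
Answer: $-456$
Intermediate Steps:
$j{\left(o \right)} = 1$
$H{\left(R \right)} = 4$
$f{\left(B,U \right)} = 4$
$\left(-16\right) \left(-4\right) - 130 f{\left(8,8 \right)} = \left(-16\right) \left(-4\right) - 520 = 64 - 520 = -456$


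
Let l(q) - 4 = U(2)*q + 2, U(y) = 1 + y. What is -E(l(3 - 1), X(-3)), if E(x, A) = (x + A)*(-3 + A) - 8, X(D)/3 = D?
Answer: 44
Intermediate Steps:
l(q) = 6 + 3*q (l(q) = 4 + ((1 + 2)*q + 2) = 4 + (3*q + 2) = 4 + (2 + 3*q) = 6 + 3*q)
X(D) = 3*D
E(x, A) = -8 + (-3 + A)*(A + x) (E(x, A) = (A + x)*(-3 + A) - 8 = (-3 + A)*(A + x) - 8 = -8 + (-3 + A)*(A + x))
-E(l(3 - 1), X(-3)) = -(-8 + (3*(-3))² - 9*(-3) - 3*(6 + 3*(3 - 1)) + (3*(-3))*(6 + 3*(3 - 1))) = -(-8 + (-9)² - 3*(-9) - 3*(6 + 3*2) - 9*(6 + 3*2)) = -(-8 + 81 + 27 - 3*(6 + 6) - 9*(6 + 6)) = -(-8 + 81 + 27 - 3*12 - 9*12) = -(-8 + 81 + 27 - 36 - 108) = -1*(-44) = 44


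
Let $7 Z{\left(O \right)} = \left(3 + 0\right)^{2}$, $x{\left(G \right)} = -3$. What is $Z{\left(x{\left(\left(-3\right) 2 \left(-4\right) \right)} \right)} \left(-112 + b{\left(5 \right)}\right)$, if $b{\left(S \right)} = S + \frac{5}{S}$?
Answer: $- \frac{954}{7} \approx -136.29$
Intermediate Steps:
$Z{\left(O \right)} = \frac{9}{7}$ ($Z{\left(O \right)} = \frac{\left(3 + 0\right)^{2}}{7} = \frac{3^{2}}{7} = \frac{1}{7} \cdot 9 = \frac{9}{7}$)
$Z{\left(x{\left(\left(-3\right) 2 \left(-4\right) \right)} \right)} \left(-112 + b{\left(5 \right)}\right) = \frac{9 \left(-112 + \left(5 + \frac{5}{5}\right)\right)}{7} = \frac{9 \left(-112 + \left(5 + 5 \cdot \frac{1}{5}\right)\right)}{7} = \frac{9 \left(-112 + \left(5 + 1\right)\right)}{7} = \frac{9 \left(-112 + 6\right)}{7} = \frac{9}{7} \left(-106\right) = - \frac{954}{7}$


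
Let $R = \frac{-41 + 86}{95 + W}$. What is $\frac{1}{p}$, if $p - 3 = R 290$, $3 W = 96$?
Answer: $\frac{127}{13431} \approx 0.0094557$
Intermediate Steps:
$W = 32$ ($W = \frac{1}{3} \cdot 96 = 32$)
$R = \frac{45}{127}$ ($R = \frac{-41 + 86}{95 + 32} = \frac{45}{127} \approx 0.35433$)
$p = \frac{13431}{127}$ ($p = 3 + \frac{45}{127} \cdot 290 = 3 + \frac{13050}{127} = \frac{13431}{127} \approx 105.76$)
$\frac{1}{p} = \frac{1}{\frac{13431}{127}} = \frac{127}{13431}$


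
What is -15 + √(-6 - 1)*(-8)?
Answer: -15 - 8*I*√7 ≈ -15.0 - 21.166*I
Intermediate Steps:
-15 + √(-6 - 1)*(-8) = -15 + √(-7)*(-8) = -15 + (I*√7)*(-8) = -15 - 8*I*√7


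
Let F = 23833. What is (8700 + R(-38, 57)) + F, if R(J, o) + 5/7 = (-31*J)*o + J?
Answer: 697482/7 ≈ 99640.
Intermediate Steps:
R(J, o) = -5/7 + J - 31*J*o (R(J, o) = -5/7 + ((-31*J)*o + J) = -5/7 + (-31*J*o + J) = -5/7 + (J - 31*J*o) = -5/7 + J - 31*J*o)
(8700 + R(-38, 57)) + F = (8700 + (-5/7 - 38 - 31*(-38)*57)) + 23833 = (8700 + (-5/7 - 38 + 67146)) + 23833 = (8700 + 469751/7) + 23833 = 530651/7 + 23833 = 697482/7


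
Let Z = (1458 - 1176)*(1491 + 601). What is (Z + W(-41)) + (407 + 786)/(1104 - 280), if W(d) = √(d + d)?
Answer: 486115049/824 + I*√82 ≈ 5.8995e+5 + 9.0554*I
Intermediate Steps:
W(d) = √2*√d (W(d) = √(2*d) = √2*√d)
Z = 589944 (Z = 282*2092 = 589944)
(Z + W(-41)) + (407 + 786)/(1104 - 280) = (589944 + √2*√(-41)) + (407 + 786)/(1104 - 280) = (589944 + √2*(I*√41)) + 1193/824 = (589944 + I*√82) + 1193*(1/824) = (589944 + I*√82) + 1193/824 = 486115049/824 + I*√82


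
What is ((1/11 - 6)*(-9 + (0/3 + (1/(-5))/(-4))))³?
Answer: 12600539783/85184 ≈ 1.4792e+5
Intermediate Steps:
((1/11 - 6)*(-9 + (0/3 + (1/(-5))/(-4))))³ = ((1/11 - 6)*(-9 + (0*(⅓) + (1*(-⅕))*(-¼))))³ = (-65*(-9 + (0 - ⅕*(-¼)))/11)³ = (-65*(-9 + (0 + 1/20))/11)³ = (-65*(-9 + 1/20)/11)³ = (-65/11*(-179/20))³ = (2327/44)³ = 12600539783/85184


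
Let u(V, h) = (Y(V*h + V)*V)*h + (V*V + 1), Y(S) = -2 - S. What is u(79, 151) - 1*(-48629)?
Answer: -143212419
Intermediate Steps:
u(V, h) = 1 + V² + V*h*(-2 - V - V*h) (u(V, h) = ((-2 - (V*h + V))*V)*h + (V*V + 1) = ((-2 - (V + V*h))*V)*h + (V² + 1) = ((-2 + (-V - V*h))*V)*h + (1 + V²) = ((-2 - V - V*h)*V)*h + (1 + V²) = (V*(-2 - V - V*h))*h + (1 + V²) = V*h*(-2 - V - V*h) + (1 + V²) = 1 + V² + V*h*(-2 - V - V*h))
u(79, 151) - 1*(-48629) = (1 + 79² - 1*79*151*(2 + 79*(1 + 151))) - 1*(-48629) = (1 + 6241 - 1*79*151*(2 + 79*152)) + 48629 = (1 + 6241 - 1*79*151*(2 + 12008)) + 48629 = (1 + 6241 - 1*79*151*12010) + 48629 = (1 + 6241 - 143267290) + 48629 = -143261048 + 48629 = -143212419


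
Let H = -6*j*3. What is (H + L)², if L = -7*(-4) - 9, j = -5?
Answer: 11881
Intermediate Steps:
H = 90 (H = -6*(-5)*3 = 30*3 = 90)
L = 19 (L = 28 - 9 = 19)
(H + L)² = (90 + 19)² = 109² = 11881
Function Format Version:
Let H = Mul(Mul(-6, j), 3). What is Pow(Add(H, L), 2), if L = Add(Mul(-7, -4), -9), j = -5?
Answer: 11881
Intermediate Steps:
H = 90 (H = Mul(Mul(-6, -5), 3) = Mul(30, 3) = 90)
L = 19 (L = Add(28, -9) = 19)
Pow(Add(H, L), 2) = Pow(Add(90, 19), 2) = Pow(109, 2) = 11881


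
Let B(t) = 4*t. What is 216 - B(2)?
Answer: 208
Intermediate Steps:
216 - B(2) = 216 - 4*2 = 216 - 1*8 = 216 - 8 = 208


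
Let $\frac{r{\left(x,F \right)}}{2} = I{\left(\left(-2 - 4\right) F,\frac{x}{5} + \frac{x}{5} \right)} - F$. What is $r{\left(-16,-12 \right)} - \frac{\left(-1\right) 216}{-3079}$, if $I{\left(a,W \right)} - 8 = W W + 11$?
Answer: $\frac{11072842}{76975} \approx 143.85$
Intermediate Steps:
$I{\left(a,W \right)} = 19 + W^{2}$ ($I{\left(a,W \right)} = 8 + \left(W W + 11\right) = 8 + \left(W^{2} + 11\right) = 8 + \left(11 + W^{2}\right) = 19 + W^{2}$)
$r{\left(x,F \right)} = 38 - 2 F + \frac{8 x^{2}}{25}$ ($r{\left(x,F \right)} = 2 \left(\left(19 + \left(\frac{x}{5} + \frac{x}{5}\right)^{2}\right) - F\right) = 2 \left(\left(19 + \left(\frac{2 x}{5}\right)^{2}\right) - F\right) = 2 \left(\left(19 + \frac{4 x^{2}}{25}\right) - F\right) = 2 \left(19 - F + \frac{4 x^{2}}{25}\right) = 38 - 2 F + \frac{8 x^{2}}{25}$)
$r{\left(-16,-12 \right)} - \frac{\left(-1\right) 216}{-3079} = \left(38 - -24 + \frac{8 \left(-16\right)^{2}}{25}\right) - \frac{\left(-1\right) 216}{-3079} = \left(38 + 24 + \frac{8}{25} \cdot 256\right) - \left(-216\right) \left(- \frac{1}{3079}\right) = \left(38 + 24 + \frac{2048}{25}\right) - \frac{216}{3079} = \frac{3598}{25} - \frac{216}{3079} = \frac{11072842}{76975}$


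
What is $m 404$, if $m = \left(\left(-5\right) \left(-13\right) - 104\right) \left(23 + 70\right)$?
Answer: $-1465308$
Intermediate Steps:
$m = -3627$ ($m = \left(65 - 104\right) 93 = \left(-39\right) 93 = -3627$)
$m 404 = \left(-3627\right) 404 = -1465308$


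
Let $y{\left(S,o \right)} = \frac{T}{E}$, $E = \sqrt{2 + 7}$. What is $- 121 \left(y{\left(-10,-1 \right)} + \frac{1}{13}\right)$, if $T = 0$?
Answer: $- \frac{121}{13} \approx -9.3077$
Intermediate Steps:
$E = 3$ ($E = \sqrt{9} = 3$)
$y{\left(S,o \right)} = 0$ ($y{\left(S,o \right)} = \frac{0}{3} = 0 \cdot \frac{1}{3} = 0$)
$- 121 \left(y{\left(-10,-1 \right)} + \frac{1}{13}\right) = - 121 \left(0 + \frac{1}{13}\right) = \left(-121\right) \frac{1}{13} = - \frac{121}{13}$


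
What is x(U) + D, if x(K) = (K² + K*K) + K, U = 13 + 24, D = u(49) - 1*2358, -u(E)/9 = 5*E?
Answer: -1788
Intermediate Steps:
u(E) = -45*E
D = -4563 (D = -45*49 - 1*2358 = -2205 - 2358 = -4563)
U = 37
x(K) = K + 2*K² (x(K) = (K² + K²) + K = 2*K² + K = K + 2*K²)
x(U) + D = 37*(1 + 2*37) - 4563 = 37*(1 + 74) - 4563 = 37*75 - 4563 = 2775 - 4563 = -1788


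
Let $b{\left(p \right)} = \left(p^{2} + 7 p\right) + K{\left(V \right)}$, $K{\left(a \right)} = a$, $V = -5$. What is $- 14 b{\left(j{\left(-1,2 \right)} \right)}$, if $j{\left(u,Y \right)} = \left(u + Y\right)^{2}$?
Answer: $-42$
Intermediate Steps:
$j{\left(u,Y \right)} = \left(Y + u\right)^{2}$
$b{\left(p \right)} = -5 + p^{2} + 7 p$ ($b{\left(p \right)} = \left(p^{2} + 7 p\right) - 5 = -5 + p^{2} + 7 p$)
$- 14 b{\left(j{\left(-1,2 \right)} \right)} = - 14 \left(-5 + \left(\left(2 - 1\right)^{2}\right)^{2} + 7 \left(2 - 1\right)^{2}\right) = - 14 \left(-5 + \left(1^{2}\right)^{2} + 7 \cdot 1^{2}\right) = - 14 \left(-5 + 1^{2} + 7 \cdot 1\right) = - 14 \left(-5 + 1 + 7\right) = \left(-14\right) 3 = -42$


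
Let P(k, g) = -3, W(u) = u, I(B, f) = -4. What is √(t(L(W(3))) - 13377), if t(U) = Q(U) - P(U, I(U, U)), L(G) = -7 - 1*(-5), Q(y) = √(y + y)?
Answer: √(-13374 + 2*I) ≈ 0.0086 + 115.65*I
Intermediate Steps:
Q(y) = √2*√y (Q(y) = √(2*y) = √2*√y)
L(G) = -2 (L(G) = -7 + 5 = -2)
t(U) = 3 + √2*√U (t(U) = √2*√U - 1*(-3) = √2*√U + 3 = 3 + √2*√U)
√(t(L(W(3))) - 13377) = √((3 + √2*√(-2)) - 13377) = √((3 + √2*(I*√2)) - 13377) = √((3 + 2*I) - 13377) = √(-13374 + 2*I)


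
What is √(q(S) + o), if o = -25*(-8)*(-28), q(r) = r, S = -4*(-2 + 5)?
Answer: 2*I*√1403 ≈ 74.913*I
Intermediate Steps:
S = -12 (S = -4*3 = -12)
o = -5600 (o = 200*(-28) = -5600)
√(q(S) + o) = √(-12 - 5600) = √(-5612) = 2*I*√1403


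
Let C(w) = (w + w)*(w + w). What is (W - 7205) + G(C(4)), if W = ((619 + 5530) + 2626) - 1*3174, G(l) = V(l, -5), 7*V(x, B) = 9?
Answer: -11219/7 ≈ -1602.7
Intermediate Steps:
V(x, B) = 9/7 (V(x, B) = (1/7)*9 = 9/7)
C(w) = 4*w**2 (C(w) = (2*w)*(2*w) = 4*w**2)
G(l) = 9/7
W = 5601 (W = (6149 + 2626) - 3174 = 8775 - 3174 = 5601)
(W - 7205) + G(C(4)) = (5601 - 7205) + 9/7 = -1604 + 9/7 = -11219/7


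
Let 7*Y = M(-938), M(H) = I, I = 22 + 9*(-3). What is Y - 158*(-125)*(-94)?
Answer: -12995505/7 ≈ -1.8565e+6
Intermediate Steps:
I = -5 (I = 22 - 27 = -5)
M(H) = -5
Y = -5/7 (Y = (⅐)*(-5) = -5/7 ≈ -0.71429)
Y - 158*(-125)*(-94) = -5/7 - 158*(-125)*(-94) = -5/7 - (-19750)*(-94) = -5/7 - 1*1856500 = -5/7 - 1856500 = -12995505/7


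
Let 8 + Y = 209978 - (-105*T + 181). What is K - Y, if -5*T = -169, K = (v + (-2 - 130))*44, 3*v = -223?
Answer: -667250/3 ≈ -2.2242e+5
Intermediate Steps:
v = -223/3 (v = (⅓)*(-223) = -223/3 ≈ -74.333)
K = -27236/3 (K = (-223/3 + (-2 - 130))*44 = (-223/3 - 132)*44 = -619/3*44 = -27236/3 ≈ -9078.7)
T = 169/5 (T = -⅕*(-169) = 169/5 ≈ 33.800)
Y = 213338 (Y = -8 + (209978 - (-105*169/5 + 181)) = -8 + (209978 - (-3549 + 181)) = -8 + (209978 - 1*(-3368)) = -8 + (209978 + 3368) = -8 + 213346 = 213338)
K - Y = -27236/3 - 1*213338 = -27236/3 - 213338 = -667250/3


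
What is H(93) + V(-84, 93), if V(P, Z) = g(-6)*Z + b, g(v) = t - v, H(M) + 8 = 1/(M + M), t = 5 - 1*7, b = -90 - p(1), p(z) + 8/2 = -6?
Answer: 52825/186 ≈ 284.01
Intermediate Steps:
p(z) = -10 (p(z) = -4 - 6 = -10)
b = -80 (b = -90 - 1*(-10) = -90 + 10 = -80)
t = -2 (t = 5 - 7 = -2)
H(M) = -8 + 1/(2*M) (H(M) = -8 + 1/(M + M) = -8 + 1/(2*M))
g(v) = -2 - v
V(P, Z) = -80 + 4*Z (V(P, Z) = (-2 - 1*(-6))*Z - 80 = (-2 + 6)*Z - 80 = 4*Z - 80 = -80 + 4*Z)
H(93) + V(-84, 93) = (-8 + (½)/93) + (-80 + 4*93) = (-8 + (½)*(1/93)) + (-80 + 372) = (-8 + 1/186) + 292 = -1487/186 + 292 = 52825/186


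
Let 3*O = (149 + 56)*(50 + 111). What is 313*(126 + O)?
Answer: 10448879/3 ≈ 3.4830e+6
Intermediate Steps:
O = 33005/3 (O = ((149 + 56)*(50 + 111))/3 = (205*161)/3 = (⅓)*33005 = 33005/3 ≈ 11002.)
313*(126 + O) = 313*(126 + 33005/3) = 313*(33383/3) = 10448879/3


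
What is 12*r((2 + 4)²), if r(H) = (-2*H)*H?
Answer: -31104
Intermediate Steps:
r(H) = -2*H²
12*r((2 + 4)²) = 12*(-2*(2 + 4)⁴) = 12*(-2*(6²)²) = 12*(-2*36²) = 12*(-2*1296) = 12*(-2592) = -31104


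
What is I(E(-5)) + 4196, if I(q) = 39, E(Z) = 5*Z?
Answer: 4235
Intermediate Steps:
I(E(-5)) + 4196 = 39 + 4196 = 4235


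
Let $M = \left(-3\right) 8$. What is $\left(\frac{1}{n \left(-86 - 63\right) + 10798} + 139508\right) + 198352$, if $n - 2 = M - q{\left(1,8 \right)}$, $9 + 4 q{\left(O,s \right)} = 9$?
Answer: $\frac{4755717361}{14076} \approx 3.3786 \cdot 10^{5}$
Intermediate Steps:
$q{\left(O,s \right)} = 0$ ($q{\left(O,s \right)} = - \frac{9}{4} + \frac{1}{4} \cdot 9 = - \frac{9}{4} + \frac{9}{4} = 0$)
$M = -24$
$n = -22$ ($n = 2 - 24 = -22$)
$\left(\frac{1}{n \left(-86 - 63\right) + 10798} + 139508\right) + 198352 = \left(\frac{1}{- 22 \left(-86 - 63\right) + 10798} + 139508\right) + 198352 = \left(\frac{1}{\left(-22\right) \left(-149\right) + 10798} + 139508\right) + 198352 = \left(\frac{1}{3278 + 10798} + 139508\right) + 198352 = \left(\frac{1}{14076} + 139508\right) + 198352 = \frac{1963714609}{14076} + 198352 = \frac{4755717361}{14076}$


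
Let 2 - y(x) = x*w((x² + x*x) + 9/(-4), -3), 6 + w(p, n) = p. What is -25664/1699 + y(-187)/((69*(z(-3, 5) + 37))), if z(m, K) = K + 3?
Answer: 88551629359/21101580 ≈ 4196.4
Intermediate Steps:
w(p, n) = -6 + p
z(m, K) = 3 + K
y(x) = 2 - x*(-33/4 + 2*x²) (y(x) = 2 - x*(-6 + ((x² + x*x) + 9/(-4))) = 2 - x*(-6 + ((x² + x²) + 9*(-¼))) = 2 - x*(-6 + (2*x² - 9/4)) = 2 - x*(-6 + (-9/4 + 2*x²)) = 2 - x*(-33/4 + 2*x²))
-25664/1699 + y(-187)/((69*(z(-3, 5) + 37))) = -25664/1699 + (2 - ¼*(-187)*(-33 + 8*(-187)²))/((69*((3 + 5) + 37))) = -25664*1/1699 + (2 - ¼*(-187)*(-33 + 8*34969))/((69*(8 + 37))) = -25664/1699 + (2 - ¼*(-187)*(-33 + 279752))/((69*45)) = -25664/1699 + (2 - ¼*(-187)*279719)/3105 = -25664/1699 + (2 + 52307453/4)*(1/3105) = -25664/1699 + (52307461/4)*(1/3105) = -25664/1699 + 52307461/12420 = 88551629359/21101580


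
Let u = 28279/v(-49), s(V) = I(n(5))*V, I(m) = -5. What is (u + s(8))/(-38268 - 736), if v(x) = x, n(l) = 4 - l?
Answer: 30239/1911196 ≈ 0.015822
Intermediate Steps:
s(V) = -5*V
u = -28279/49 (u = 28279/(-49) = 28279*(-1/49) = -28279/49 ≈ -577.12)
(u + s(8))/(-38268 - 736) = (-28279/49 - 5*8)/(-38268 - 736) = (-28279/49 - 40)/(-39004) = -30239/49*(-1/39004) = 30239/1911196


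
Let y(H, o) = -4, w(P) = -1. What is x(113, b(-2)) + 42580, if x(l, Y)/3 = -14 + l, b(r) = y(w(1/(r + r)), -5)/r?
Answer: 42877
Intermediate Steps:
b(r) = -4/r
x(l, Y) = -42 + 3*l (x(l, Y) = 3*(-14 + l) = -42 + 3*l)
x(113, b(-2)) + 42580 = (-42 + 3*113) + 42580 = (-42 + 339) + 42580 = 297 + 42580 = 42877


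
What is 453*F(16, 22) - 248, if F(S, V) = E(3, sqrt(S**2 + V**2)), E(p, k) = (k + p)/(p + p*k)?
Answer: -71985/739 + 604*sqrt(185)/739 ≈ -86.292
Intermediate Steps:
E(p, k) = (k + p)/(p + k*p)
F(S, V) = (3 + sqrt(S**2 + V**2))/(3*(1 + sqrt(S**2 + V**2))) (F(S, V) = (sqrt(S**2 + V**2) + 3)/(3*(1 + sqrt(S**2 + V**2))) = (3 + sqrt(S**2 + V**2))/(3*(1 + sqrt(S**2 + V**2))))
453*F(16, 22) - 248 = 453*((3 + sqrt(16**2 + 22**2))/(3*(1 + sqrt(16**2 + 22**2)))) - 248 = 453*((3 + sqrt(256 + 484))/(3*(1 + sqrt(256 + 484)))) - 248 = 453*((3 + sqrt(740))/(3*(1 + sqrt(740)))) - 248 = 453*((3 + 2*sqrt(185))/(3*(1 + 2*sqrt(185)))) - 248 = 151*(3 + 2*sqrt(185))/(1 + 2*sqrt(185)) - 248 = -248 + 151*(3 + 2*sqrt(185))/(1 + 2*sqrt(185))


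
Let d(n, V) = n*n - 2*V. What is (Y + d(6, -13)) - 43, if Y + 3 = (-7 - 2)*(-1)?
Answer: 25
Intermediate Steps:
d(n, V) = n² - 2*V
Y = 6 (Y = -3 + (-7 - 2)*(-1) = -3 - 9*(-1) = -3 + 9 = 6)
(Y + d(6, -13)) - 43 = (6 + (6² - 2*(-13))) - 43 = (6 + (36 + 26)) - 43 = (6 + 62) - 43 = 68 - 43 = 25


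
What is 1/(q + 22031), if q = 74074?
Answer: 1/96105 ≈ 1.0405e-5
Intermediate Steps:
1/(q + 22031) = 1/(74074 + 22031) = 1/96105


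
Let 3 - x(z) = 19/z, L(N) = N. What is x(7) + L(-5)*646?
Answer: -22608/7 ≈ -3229.7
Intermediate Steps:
x(z) = 3 - 19/z
x(7) + L(-5)*646 = (3 - 19/7) - 5*646 = (3 - 19*⅐) - 3230 = (3 - 19/7) - 3230 = 2/7 - 3230 = -22608/7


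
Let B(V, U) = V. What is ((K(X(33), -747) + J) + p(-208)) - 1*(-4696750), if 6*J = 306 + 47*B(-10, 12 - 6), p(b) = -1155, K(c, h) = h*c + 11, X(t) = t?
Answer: 14012783/3 ≈ 4.6709e+6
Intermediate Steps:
K(c, h) = 11 + c*h (K(c, h) = c*h + 11 = 11 + c*h)
J = -82/3 (J = (306 + 47*(-10))/6 = (306 - 470)/6 = (1/6)*(-164) = -82/3 ≈ -27.333)
((K(X(33), -747) + J) + p(-208)) - 1*(-4696750) = (((11 + 33*(-747)) - 82/3) - 1155) - 1*(-4696750) = (((11 - 24651) - 82/3) - 1155) + 4696750 = ((-24640 - 82/3) - 1155) + 4696750 = (-74002/3 - 1155) + 4696750 = -77467/3 + 4696750 = 14012783/3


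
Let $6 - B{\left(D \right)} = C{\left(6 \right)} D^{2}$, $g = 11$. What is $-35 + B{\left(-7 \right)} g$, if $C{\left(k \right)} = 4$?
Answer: $-2125$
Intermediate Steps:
$B{\left(D \right)} = 6 - 4 D^{2}$
$-35 + B{\left(-7 \right)} g = -35 + \left(6 - 4 \left(-7\right)^{2}\right) 11 = -35 + \left(6 - 196\right) 11 = -35 - 2090 = -2125$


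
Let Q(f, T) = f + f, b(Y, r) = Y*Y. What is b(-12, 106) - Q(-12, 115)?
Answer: 168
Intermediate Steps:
b(Y, r) = Y²
Q(f, T) = 2*f
b(-12, 106) - Q(-12, 115) = (-12)² - 2*(-12) = 144 - 1*(-24) = 144 + 24 = 168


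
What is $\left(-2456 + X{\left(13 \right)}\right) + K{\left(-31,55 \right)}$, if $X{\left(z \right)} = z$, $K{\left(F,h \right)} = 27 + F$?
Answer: $-2447$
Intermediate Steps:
$\left(-2456 + X{\left(13 \right)}\right) + K{\left(-31,55 \right)} = \left(-2456 + 13\right) + \left(27 - 31\right) = -2443 - 4 = -2447$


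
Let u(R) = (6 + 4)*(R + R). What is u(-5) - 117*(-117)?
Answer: 13589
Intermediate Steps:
u(R) = 20*R (u(R) = 10*(2*R) = 20*R)
u(-5) - 117*(-117) = 20*(-5) - 117*(-117) = -100 + 13689 = 13589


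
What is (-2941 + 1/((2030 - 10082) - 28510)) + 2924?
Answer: -621555/36562 ≈ -17.000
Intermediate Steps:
(-2941 + 1/((2030 - 10082) - 28510)) + 2924 = (-2941 + 1/(-8052 - 28510)) + 2924 = (-2941 + 1/(-36562)) + 2924 = (-2941 - 1/36562) + 2924 = -107528843/36562 + 2924 = -621555/36562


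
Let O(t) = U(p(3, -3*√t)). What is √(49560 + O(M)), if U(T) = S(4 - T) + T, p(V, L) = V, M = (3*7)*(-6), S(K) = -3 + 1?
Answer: √49561 ≈ 222.62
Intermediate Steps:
S(K) = -2
M = -126 (M = 21*(-6) = -126)
U(T) = -2 + T
O(t) = 1 (O(t) = -2 + 3 = 1)
√(49560 + O(M)) = √(49560 + 1) = √49561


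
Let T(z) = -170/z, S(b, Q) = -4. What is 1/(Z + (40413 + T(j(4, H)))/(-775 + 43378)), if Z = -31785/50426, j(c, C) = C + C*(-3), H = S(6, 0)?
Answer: 4296597756/1365316061 ≈ 3.1470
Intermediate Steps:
H = -4
j(c, C) = -2*C (j(c, C) = C - 3*C = -2*C)
Z = -31785/50426 (Z = -31785*1/50426 = -31785/50426 ≈ -0.63033)
1/(Z + (40413 + T(j(4, H)))/(-775 + 43378)) = 1/(-31785/50426 + (40413 - 170/((-2*(-4))))/(-775 + 43378)) = 1/(-31785/50426 + (40413 - 170/8)/42603) = 1/(-31785/50426 + (40413 - 170*⅛)*(1/42603)) = 1/(-31785/50426 + (40413 - 85/4)*(1/42603)) = 1/(-31785/50426 + (161567/4)*(1/42603)) = 1/(-31785/50426 + 161567/170412) = 1/(1365316061/4296597756) = 4296597756/1365316061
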